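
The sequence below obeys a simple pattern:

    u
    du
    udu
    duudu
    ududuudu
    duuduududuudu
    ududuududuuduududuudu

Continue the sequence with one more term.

From term 3 onward, concatenate the second-to-last term with the last: u·du = udu, du·udu = duudu, …
So term 8 is duuduududuudu·ududuududuuduududuudu.

duuduududuuduududuududuuduududuudu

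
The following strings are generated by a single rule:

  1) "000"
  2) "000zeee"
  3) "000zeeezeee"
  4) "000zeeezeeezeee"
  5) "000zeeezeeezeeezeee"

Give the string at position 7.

The strings grow by a fixed suffix zeee each time.
From 000zeeezeeezeeezeee, 2 further steps: 000zeeezeeezeeezeee → 000zeeezeeezeeezeeezeee → (answer).

000zeeezeeezeeezeeezeeezeee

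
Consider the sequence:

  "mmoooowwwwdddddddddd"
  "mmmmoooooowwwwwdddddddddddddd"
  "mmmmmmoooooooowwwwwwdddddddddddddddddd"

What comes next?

mmmmmmmmoooooooooowwwwwwwdddddddddddddddddddddd

The n-th term is 2n-2 m's then 2n o's then n+2 w's then 4n+2 d's, where the shown terms are n = 2, 3, 4.
At n = 5 the blocks have lengths 8, 10, 7, 22.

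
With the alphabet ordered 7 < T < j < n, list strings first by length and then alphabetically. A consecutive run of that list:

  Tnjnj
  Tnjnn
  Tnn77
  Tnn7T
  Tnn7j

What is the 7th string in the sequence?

Advancing 2 positions from Tnn7j through Tnn7j → Tnn7n reaches term 7.

TnnT7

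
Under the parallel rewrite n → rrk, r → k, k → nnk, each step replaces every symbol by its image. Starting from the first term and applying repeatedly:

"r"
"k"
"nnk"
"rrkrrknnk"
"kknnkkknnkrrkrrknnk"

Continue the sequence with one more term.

nnknnkrrkrrknnknnknnkrrkrrknnkkknnkkknnkrrkrrknnk

Applying the rule to each of the 19 symbols of kknnkkknnkrrkrrknnk gives the pieces nnk nnk rrk rrk nnk nnk nnk rrk rrk nnk k k nnk k k nnk rrk rrk nnk, which concatenate to the answer.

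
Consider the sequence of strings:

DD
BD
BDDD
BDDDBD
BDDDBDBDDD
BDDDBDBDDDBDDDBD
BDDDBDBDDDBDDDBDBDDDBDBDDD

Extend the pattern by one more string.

BDDDBDBDDDBDDDBDBDDDBDBDDDBDDDBDBDDDBDDDBD

From term 3 onward, concatenate the last term with the second-to-last: BD·DD = BDDD, BDDD·BD = BDDDBD, …
Continuing: BDDDBDBDDDBDDDBDBDDDBDBDDD · BDDDBDBDDDBDDDBD gives term 8.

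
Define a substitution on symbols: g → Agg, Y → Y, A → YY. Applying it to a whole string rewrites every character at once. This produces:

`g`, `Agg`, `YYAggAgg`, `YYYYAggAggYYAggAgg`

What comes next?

Replace each of the 18 characters of YYYYAggAggYYAggAgg in place — Y Y Y Y YY Agg Agg YY Agg Agg Y Y YY Agg Agg YY Agg Agg — and concatenate.

YYYYYYAggAggYYAggAggYYYYAggAggYYAggAgg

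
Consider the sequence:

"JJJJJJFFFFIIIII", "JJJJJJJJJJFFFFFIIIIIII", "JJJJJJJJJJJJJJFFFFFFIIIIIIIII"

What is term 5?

Term n consists of 4n+2 J's, followed by n+3 F's, followed by 2n+3 I's (n = 1, 2, …).
Setting n = 5 gives 22, 8, 13 characters in each block.

JJJJJJJJJJJJJJJJJJJJJJFFFFFFFFIIIIIIIIIIIII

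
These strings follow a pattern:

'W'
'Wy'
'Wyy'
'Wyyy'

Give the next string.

Wyyyy

The strings grow by a fixed suffix y each time.
One more step from Wyyy gives the answer.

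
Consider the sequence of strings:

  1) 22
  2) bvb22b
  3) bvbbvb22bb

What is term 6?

Each term wraps the previous one in bvb on the left and b on the right.
From bvbbvb22bb, 3 further steps: bvbbvb22bb → bvbbvbbvb22bbb → bvbbvbbvbbvb22bbbb → (answer).

bvbbvbbvbbvbbvb22bbbbb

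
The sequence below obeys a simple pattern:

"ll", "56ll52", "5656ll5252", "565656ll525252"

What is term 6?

5656565656ll5252525252

Every step adds 56 to the front and 52 to the end of the previous string.
From 565656ll525252, 2 further steps: 565656ll525252 → 56565656ll52525252 → (answer).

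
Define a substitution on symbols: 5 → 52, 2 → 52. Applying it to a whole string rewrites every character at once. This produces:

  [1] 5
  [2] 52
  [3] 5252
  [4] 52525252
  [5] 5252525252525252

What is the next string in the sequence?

Applying the rule to each of the 16 symbols of 5252525252525252 gives the pieces 52 52 52 52 52 52 52 52 52 52 52 52 52 52 52 52, which concatenate to the answer.

52525252525252525252525252525252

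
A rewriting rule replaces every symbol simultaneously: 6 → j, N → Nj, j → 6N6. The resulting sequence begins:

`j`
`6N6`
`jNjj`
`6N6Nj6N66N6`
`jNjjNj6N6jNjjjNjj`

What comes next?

6N6Nj6N66N6Nj6N6jNjj6N6Nj6N66N66N6Nj6N66N6

φ(jNjjNj6N6jNjjjNjj) expands symbol-by-symbol to 6N6 Nj 6N6 6N6 Nj 6N6 j Nj j 6N6 Nj 6N6 6N6 6N6 Nj 6N6 6N6; joining the 17 pieces gives the next term.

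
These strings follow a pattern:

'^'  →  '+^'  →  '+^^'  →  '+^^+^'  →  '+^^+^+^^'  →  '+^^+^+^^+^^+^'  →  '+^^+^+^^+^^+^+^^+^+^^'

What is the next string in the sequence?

From term 3 onward, concatenate the last term with the second-to-last: +^·^ = +^^, +^^·+^ = +^^+^, …
The next term joins +^^+^+^^+^^+^+^^+^+^^ and +^^+^+^^+^^+^.

+^^+^+^^+^^+^+^^+^+^^+^^+^+^^+^^+^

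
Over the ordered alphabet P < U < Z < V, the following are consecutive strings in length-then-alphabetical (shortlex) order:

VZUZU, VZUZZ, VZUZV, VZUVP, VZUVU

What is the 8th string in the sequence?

VZZPP

Stepping forward 3 times from VZUVU: VZUVU → VZUVZ → VZUVV, then the target.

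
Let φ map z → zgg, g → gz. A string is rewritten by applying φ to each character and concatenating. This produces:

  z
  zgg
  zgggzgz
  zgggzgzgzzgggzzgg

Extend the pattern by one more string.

Rewriting the 17 symbols of zgggzgzgzzgggzzgg one by one yields zgg gz gz gz zgg gz zgg gz zgg zgg gz gz gz zgg zgg gz gz; concatenated:

zgggzgzgzzgggzzgggzzggzgggzgzgzzggzgggzgz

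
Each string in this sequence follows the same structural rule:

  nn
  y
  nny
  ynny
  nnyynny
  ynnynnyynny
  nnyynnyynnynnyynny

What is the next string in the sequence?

ynnynnyynnynnyynnyynnynnyynny

This is a Fibonacci-style word recurrence s(k) = s(k−2)·s(k−1): e.g. nn·y = nny.
The next term joins ynnynnyynny and nnyynnyynnynnyynny.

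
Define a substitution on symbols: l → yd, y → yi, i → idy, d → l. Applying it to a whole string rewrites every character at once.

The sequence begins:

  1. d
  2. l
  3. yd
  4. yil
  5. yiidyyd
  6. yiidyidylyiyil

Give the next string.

Applying the rule to each of the 14 symbols of yiidyidylyiyil gives the pieces yi idy idy l yi idy l yi yd yi idy yi idy yd, which concatenate to the answer.

yiidyidylyiidylyiydyiidyyiidyyd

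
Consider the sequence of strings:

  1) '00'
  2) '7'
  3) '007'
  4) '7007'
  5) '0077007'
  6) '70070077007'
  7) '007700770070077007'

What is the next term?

70070077007007700770070077007

Each term (from the third on) is the two preceding terms concatenated in order: term 3 = 00·7 = 007.
So term 8 is 70070077007·007700770070077007.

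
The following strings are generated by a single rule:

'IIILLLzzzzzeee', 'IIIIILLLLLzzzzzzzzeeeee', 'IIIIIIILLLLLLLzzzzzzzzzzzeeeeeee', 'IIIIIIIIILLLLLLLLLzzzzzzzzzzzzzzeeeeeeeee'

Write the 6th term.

IIIIIIIIIIIIILLLLLLLLLLLLLzzzzzzzzzzzzzzzzzzzzeeeeeeeeeeeee

Each string has the form I^{2n+1} L^{2n+1} z^{3n+2} e^{2n+1} (n = 1, 2, …).
At n = 6 the blocks have lengths 13, 13, 20, 13.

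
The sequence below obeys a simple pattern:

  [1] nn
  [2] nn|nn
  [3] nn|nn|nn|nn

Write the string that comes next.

s(k+1) = s(k)·|·s(k) — each term doubles the last with '|' between the halves.
Doubling nn|nn|nn|nn with '|' between the halves:

nn|nn|nn|nn|nn|nn|nn|nn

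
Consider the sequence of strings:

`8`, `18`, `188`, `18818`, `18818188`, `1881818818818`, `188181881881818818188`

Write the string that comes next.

1881818818818188181881881818818818

Each term (from the third on) is the previous term followed by the one before it: term 3 = 18·8 = 188.
The next term joins 188181881881818818188 and 1881818818818.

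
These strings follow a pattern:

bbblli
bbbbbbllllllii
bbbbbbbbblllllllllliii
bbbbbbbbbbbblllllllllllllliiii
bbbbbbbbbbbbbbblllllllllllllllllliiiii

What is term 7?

Term n consists of 3n b's, followed by 4n-2 l's, followed by n i's (n = 1, 2, …).
Setting n = 7 gives 21, 26, 7 characters in each block.

bbbbbbbbbbbbbbbbbbbbblllllllllllllllllllllllllliiiiiii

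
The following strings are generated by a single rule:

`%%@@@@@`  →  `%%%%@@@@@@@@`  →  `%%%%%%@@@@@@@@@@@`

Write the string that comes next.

%%%%%%%%@@@@@@@@@@@@@@

Term n consists of 2n %'s, followed by 3n+2 @'s (n = 1, 2, …).
Setting n = 4 gives 8, 14 characters in each block.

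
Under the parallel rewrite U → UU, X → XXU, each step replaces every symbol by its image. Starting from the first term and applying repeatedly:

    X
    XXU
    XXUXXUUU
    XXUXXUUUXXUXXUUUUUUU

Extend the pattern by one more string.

φ(XXUXXUUUXXUXXUUUUUUU) expands symbol-by-symbol to XXU XXU UU XXU XXU UU UU UU XXU XXU UU XXU XXU UU UU UU UU UU UU UU; joining the 20 pieces gives the next term.

XXUXXUUUXXUXXUUUUUUUXXUXXUUUXXUXXUUUUUUUUUUUUUUU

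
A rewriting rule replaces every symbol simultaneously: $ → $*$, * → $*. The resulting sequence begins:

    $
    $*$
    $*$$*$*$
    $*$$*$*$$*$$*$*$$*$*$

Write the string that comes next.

Rewriting the 21 symbols of $*$$*$*$$*$$*$*$$*$*$ one by one yields $*$ $* $*$ $*$ $* $*$ $* $*$ $*$ $* $*$ $*$ $* $*$ $* $*$ $*$ $* $*$ $* $*$; concatenated:

$*$$*$*$$*$$*$*$$*$*$$*$$*$*$$*$$*$*$$*$*$$*$$*$*$$*$*$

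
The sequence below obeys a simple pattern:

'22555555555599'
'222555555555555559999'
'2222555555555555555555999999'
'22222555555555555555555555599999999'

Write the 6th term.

Term n consists of n 2's, followed by 4n+2 5's, followed by 2n-2 9's, where the shown terms are n = 2, 3, 4, 5.
Setting n = 7 gives 7, 30, 12 characters in each block.

2222222555555555555555555555555555555999999999999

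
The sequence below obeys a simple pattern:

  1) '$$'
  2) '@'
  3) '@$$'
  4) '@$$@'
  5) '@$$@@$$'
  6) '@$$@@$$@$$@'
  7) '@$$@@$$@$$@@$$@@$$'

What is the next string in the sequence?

@$$@@$$@$$@@$$@@$$@$$@@$$@$$@

From term 3 onward, concatenate the last term with the second-to-last: @·$$ = @$$, @$$·@ = @$$@, …
Continuing: @$$@@$$@$$@@$$@@$$ · @$$@@$$@$$@ gives term 8.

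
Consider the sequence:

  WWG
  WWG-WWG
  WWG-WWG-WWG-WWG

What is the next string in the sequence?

WWG-WWG-WWG-WWG-WWG-WWG-WWG-WWG

s(k+1) = s(k)·-·s(k) — each term doubles the last with '-' between the halves.
So the next term is two copies of WWG-WWG-WWG-WWG with '-' between the halves.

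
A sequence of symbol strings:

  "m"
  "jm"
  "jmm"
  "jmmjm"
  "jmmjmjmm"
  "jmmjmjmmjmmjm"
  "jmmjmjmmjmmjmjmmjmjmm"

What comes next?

From term 3 onward, concatenate the last term with the second-to-last: jm·m = jmm, jmm·jm = jmmjm, …
The next term joins jmmjmjmmjmmjmjmmjmjmm and jmmjmjmmjmmjm.

jmmjmjmmjmmjmjmmjmjmmjmmjmjmmjmmjm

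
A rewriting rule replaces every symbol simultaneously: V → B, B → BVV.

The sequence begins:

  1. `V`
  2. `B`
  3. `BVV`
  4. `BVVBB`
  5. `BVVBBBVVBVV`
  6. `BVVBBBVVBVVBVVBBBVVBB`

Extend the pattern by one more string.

Applying the rule to each of the 21 symbols of BVVBBBVVBVVBVVBBBVVBB gives the pieces BVV B B BVV BVV BVV B B BVV B B BVV B B BVV BVV BVV B B BVV BVV, which concatenate to the answer.

BVVBBBVVBVVBVVBBBVVBBBVVBBBVVBVVBVVBBBVVBVV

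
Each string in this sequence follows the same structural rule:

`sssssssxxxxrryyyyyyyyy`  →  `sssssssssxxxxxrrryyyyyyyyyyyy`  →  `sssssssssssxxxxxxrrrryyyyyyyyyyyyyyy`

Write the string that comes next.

Term n consists of 2n+1 s's, followed by n+1 x's, followed by n-1 r's, followed by 3n y's, where the shown terms are n = 3, 4, 5.
Setting n = 6 gives 13, 7, 5, 18 characters in each block.

sssssssssssssxxxxxxxrrrrryyyyyyyyyyyyyyyyyy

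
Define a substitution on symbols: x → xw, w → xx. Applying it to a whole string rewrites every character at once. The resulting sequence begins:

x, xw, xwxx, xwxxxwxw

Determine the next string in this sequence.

xwxxxwxwxwxxxwxx

Rewriting each symbol of xwxxxwxw: x→xw, w→xx, x→xw, x→xw, x→xw, w→xx, x→xw, w→xx, which concatenates to xw xx xw xw xw xx xw xx.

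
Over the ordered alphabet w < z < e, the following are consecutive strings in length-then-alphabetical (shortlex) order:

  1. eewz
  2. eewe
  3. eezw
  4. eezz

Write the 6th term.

eeew

Advancing 2 positions from eezz through eezz → eeze reaches term 6.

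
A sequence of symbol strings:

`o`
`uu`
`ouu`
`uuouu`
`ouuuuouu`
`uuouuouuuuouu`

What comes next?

Each term (from the third on) is the two preceding terms concatenated in order: term 3 = o·uu = ouu.
So term 7 is ouuuuouu·uuouuouuuuouu.

ouuuuouuuuouuouuuuouu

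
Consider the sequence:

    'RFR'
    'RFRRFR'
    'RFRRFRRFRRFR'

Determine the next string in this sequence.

Each string is two copies of the previous one concatenated.
One more doubling of RFRRFRRFRRFR gives the answer.

RFRRFRRFRRFRRFRRFRRFRRFR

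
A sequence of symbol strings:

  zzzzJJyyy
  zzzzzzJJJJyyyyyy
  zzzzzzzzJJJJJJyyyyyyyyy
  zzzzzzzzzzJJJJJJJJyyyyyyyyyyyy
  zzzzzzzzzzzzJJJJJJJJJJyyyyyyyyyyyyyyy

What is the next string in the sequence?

zzzzzzzzzzzzzzJJJJJJJJJJJJyyyyyyyyyyyyyyyyyy

Each string has the form z^{2n+2} J^{2n} y^{3n} (n = 1, 2, …).
Setting n = 6 gives 14, 12, 18 characters in each block.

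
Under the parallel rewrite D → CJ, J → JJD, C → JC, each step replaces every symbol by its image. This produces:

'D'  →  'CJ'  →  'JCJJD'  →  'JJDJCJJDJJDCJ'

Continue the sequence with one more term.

Replace each of the 13 characters of JJDJCJJDJJDCJ in place — JJD JJD CJ JJD JC JJD JJD CJ JJD JJD CJ JC JJD — and concatenate.

JJDJJDCJJJDJCJJDJJDCJJJDJJDCJJCJJD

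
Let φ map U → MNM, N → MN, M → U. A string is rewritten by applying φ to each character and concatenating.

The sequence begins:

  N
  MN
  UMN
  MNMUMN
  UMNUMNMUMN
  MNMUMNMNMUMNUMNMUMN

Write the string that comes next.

UMNUMNMUMNUMNUMNMUMNMNMUMNUMNMUMN

Replace each of the 19 characters of MNMUMNMNMUMNUMNMUMN in place — U MN U MNM U MN U MN U MNM U MN MNM U MN U MNM U MN — and concatenate.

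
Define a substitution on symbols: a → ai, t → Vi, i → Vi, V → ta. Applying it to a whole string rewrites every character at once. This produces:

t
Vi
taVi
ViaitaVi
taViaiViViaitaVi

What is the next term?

ViaitaViaiVitaVitaViaiViViaitaVi

Replace each of the 16 characters of taViaiViViaitaVi in place — Vi ai ta Vi ai Vi ta Vi ta Vi ai Vi Vi ai ta Vi — and concatenate.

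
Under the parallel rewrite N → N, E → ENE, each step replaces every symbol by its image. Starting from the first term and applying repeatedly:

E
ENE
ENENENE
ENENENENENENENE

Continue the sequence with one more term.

ENENENENENENENENENENENENENENENE

Applying the rule to each of the 15 symbols of ENENENENENENENE gives the pieces ENE N ENE N ENE N ENE N ENE N ENE N ENE N ENE, which concatenate to the answer.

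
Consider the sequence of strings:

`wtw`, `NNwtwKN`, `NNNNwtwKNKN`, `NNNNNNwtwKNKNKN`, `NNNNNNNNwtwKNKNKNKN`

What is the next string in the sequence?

Every step adds NN to the front and KN to the end of the previous string.
Applying this once more to NNNNNNNNwtwKNKNKNKN:

NNNNNNNNNNwtwKNKNKNKNKN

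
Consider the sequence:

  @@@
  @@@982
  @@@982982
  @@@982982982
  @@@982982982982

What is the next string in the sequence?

@@@982982982982982

Each term is the previous one with 982 appended.
So the next term is @@@982982982982·982.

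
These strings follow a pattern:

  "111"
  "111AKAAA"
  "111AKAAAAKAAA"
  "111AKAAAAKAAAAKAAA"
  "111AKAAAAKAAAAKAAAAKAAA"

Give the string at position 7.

111AKAAAAKAAAAKAAAAKAAAAKAAAAKAAA

Every step adds AKAAA to the end: s(k+1) = s(k)·AKAAA.
From 111AKAAAAKAAAAKAAAAKAAA, 2 further steps: 111AKAAAAKAAAAKAAAAKAAA → 111AKAAAAKAAAAKAAAAKAAAAKAAA → (answer).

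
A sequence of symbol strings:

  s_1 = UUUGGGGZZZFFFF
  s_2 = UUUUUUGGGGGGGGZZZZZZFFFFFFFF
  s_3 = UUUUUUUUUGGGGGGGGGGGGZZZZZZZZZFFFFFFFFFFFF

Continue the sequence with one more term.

The n-th term is 3n U's then 4n G's then 3n Z's then 4n F's (n = 1, 2, …).
Setting n = 4 gives 12, 16, 12, 16 characters in each block.

UUUUUUUUUUUUGGGGGGGGGGGGGGGGZZZZZZZZZZZZFFFFFFFFFFFFFFFF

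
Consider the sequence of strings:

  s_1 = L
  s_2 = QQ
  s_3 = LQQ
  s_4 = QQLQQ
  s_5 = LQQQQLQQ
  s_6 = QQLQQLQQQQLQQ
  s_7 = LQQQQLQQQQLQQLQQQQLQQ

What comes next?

From term 3 onward, concatenate the second-to-last term with the last: L·QQ = LQQ, QQ·LQQ = QQLQQ, …
Continuing: QQLQQLQQQQLQQ · LQQQQLQQQQLQQLQQQQLQQ gives term 8.

QQLQQLQQQQLQQLQQQQLQQQQLQQLQQQQLQQ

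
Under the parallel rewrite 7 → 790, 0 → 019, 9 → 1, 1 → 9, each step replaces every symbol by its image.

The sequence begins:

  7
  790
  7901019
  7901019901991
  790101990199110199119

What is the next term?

Rewriting the 21 symbols of 790101990199110199119 one by one yields 790 1 019 9 019 9 1 1 019 9 1 1 9 9 019 9 1 1 9 9 1; concatenated:

7901019901991101991199019911991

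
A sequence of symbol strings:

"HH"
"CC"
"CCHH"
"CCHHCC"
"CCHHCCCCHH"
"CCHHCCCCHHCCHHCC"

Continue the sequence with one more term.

Each term (from the third on) is the previous term followed by the one before it: term 3 = CC·HH = CCHH.
The next term joins CCHHCCCCHHCCHHCC and CCHHCCCCHH.

CCHHCCCCHHCCHHCCCCHHCCCCHH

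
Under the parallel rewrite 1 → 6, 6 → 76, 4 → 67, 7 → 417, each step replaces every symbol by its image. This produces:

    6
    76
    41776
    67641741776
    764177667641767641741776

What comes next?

41776676417417767641776676417764177667641767641741776

Applying the rule to each of the 24 symbols of 764177667641767641741776 gives the pieces 417 76 67 6 417 417 76 76 417 76 67 6 417 76 417 76 67 6 417 67 6 417 417 76, which concatenate to the answer.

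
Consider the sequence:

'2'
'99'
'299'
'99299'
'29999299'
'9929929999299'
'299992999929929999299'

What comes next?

9929929999299299992999929929999299

Each term (from the third on) is the two preceding terms concatenated in order: term 3 = 2·99 = 299.
So term 8 is 9929929999299·299992999929929999299.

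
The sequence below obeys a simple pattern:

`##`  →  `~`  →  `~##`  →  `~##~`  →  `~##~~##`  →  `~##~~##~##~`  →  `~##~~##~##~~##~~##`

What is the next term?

~##~~##~##~~##~~##~##~~##~##~

Each term (from the third on) is the previous term followed by the one before it: term 3 = ~·## = ~##.
So term 8 is ~##~~##~##~~##~~##·~##~~##~##~.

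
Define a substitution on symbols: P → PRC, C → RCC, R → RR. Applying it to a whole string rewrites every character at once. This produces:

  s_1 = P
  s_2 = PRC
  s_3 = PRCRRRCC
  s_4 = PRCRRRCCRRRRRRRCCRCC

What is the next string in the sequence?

Applying the rule to each of the 20 symbols of PRCRRRCCRRRRRRRCCRCC gives the pieces PRC RR RCC RR RR RR RCC RCC RR RR RR RR RR RR RR RCC RCC RR RCC RCC, which concatenate to the answer.

PRCRRRCCRRRRRRRCCRCCRRRRRRRRRRRRRRRCCRCCRRRCCRCC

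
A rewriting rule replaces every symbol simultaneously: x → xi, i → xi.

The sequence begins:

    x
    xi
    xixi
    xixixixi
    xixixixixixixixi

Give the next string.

φ(xixixixixixixixi) expands symbol-by-symbol to xi xi xi xi xi xi xi xi xi xi xi xi xi xi xi xi; joining the 16 pieces gives the next term.

xixixixixixixixixixixixixixixixi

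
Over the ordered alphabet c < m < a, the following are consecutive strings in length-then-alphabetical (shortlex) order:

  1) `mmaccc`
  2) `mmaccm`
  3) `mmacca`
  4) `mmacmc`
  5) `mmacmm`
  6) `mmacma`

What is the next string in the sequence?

Treat mmacma as a base-3 numeral over the given alphabet and add one, carrying through any trailing a's.

mmacac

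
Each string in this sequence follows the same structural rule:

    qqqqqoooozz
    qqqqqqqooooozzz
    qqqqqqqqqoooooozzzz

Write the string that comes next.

Reading off run lengths: q runs 5, 7, 9; o runs 4, 5, 6; z runs 2, 3, 4 — each is linear in n, where the shown terms are n = 3, 4, 5.
For the next term, n = 6, so the run lengths are 11, 7, 5.

qqqqqqqqqqqooooooozzzzz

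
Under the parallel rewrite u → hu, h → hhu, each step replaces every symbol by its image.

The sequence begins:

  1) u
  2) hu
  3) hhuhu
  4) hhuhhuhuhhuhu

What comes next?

Rewriting the 13 symbols of hhuhhuhuhhuhu one by one yields hhu hhu hu hhu hhu hu hhu hu hhu hhu hu hhu hu; concatenated:

hhuhhuhuhhuhhuhuhhuhuhhuhhuhuhhuhu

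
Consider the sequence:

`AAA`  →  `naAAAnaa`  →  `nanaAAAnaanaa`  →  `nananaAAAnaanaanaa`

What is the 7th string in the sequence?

Each term wraps the previous one in na on the left and naa on the right.
From nananaAAAnaanaanaa, 3 further steps: nananaAAAnaanaanaa → nanananaAAAnaanaanaanaa → nananananaAAAnaanaanaanaanaa → (answer).

nanananananaAAAnaanaanaanaanaanaa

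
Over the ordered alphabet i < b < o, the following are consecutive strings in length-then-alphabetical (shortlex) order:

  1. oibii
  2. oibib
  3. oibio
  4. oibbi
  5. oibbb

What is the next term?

oibbo

The successor of oibbb increments the rightmost position that isn't already o and resets every position after it to i.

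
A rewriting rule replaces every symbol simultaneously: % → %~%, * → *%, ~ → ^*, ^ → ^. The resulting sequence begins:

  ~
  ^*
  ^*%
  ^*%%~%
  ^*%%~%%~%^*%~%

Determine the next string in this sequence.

Replace each of the 14 characters of ^*%%~%%~%^*%~% in place — ^ *% %~% %~% ^* %~% %~% ^* %~% ^ *% %~% ^* %~% — and concatenate.

^*%%~%%~%^*%~%%~%^*%~%^*%%~%^*%~%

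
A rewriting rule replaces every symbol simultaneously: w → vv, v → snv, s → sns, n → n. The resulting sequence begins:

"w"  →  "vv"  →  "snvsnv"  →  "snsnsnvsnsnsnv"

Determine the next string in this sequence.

Rewriting the 14 symbols of snsnsnvsnsnsnv one by one yields sns n sns n sns n snv sns n sns n sns n snv; concatenated:

snsnsnsnsnsnsnvsnsnsnsnsnsnsnv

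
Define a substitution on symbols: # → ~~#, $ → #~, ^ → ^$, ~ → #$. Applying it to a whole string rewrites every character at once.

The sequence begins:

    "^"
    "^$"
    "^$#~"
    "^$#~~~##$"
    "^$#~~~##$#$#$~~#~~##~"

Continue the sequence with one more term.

φ(^$#~~~##$#$#$~~#~~##~) expands symbol-by-symbol to ^$ #~ ~~# #$ #$ #$ ~~# ~~# #~ ~~# #~ ~~# #~ #$ #$ ~~# #$ #$ ~~# ~~# #$; joining the 21 pieces gives the next term.

^$#~~~##$#$#$~~#~~##~~~##~~~##~#$#$~~##$#$~~#~~##$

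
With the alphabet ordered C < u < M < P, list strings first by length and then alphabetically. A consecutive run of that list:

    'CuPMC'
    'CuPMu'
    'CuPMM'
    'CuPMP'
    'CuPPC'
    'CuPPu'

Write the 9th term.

Stepping forward 3 times from CuPPu: CuPPu → CuPPM → CuPPP, then the target.

CMCCC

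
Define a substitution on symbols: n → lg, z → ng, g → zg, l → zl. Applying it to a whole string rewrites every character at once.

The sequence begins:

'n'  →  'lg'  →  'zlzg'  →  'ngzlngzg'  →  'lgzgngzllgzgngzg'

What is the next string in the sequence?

Rewriting the 16 symbols of lgzgngzllgzgngzg one by one yields zl zg ng zg lg zg ng zl zl zg ng zg lg zg ng zg; concatenated:

zlzgngzglgzgngzlzlzgngzglgzgngzg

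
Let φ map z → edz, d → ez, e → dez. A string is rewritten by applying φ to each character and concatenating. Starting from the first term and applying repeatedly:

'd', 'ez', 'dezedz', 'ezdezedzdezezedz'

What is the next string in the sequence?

Applying the rule to each of the 16 symbols of ezdezedzdezezedz gives the pieces dez edz ez dez edz dez ez edz ez dez edz dez edz dez ez edz, which concatenate to the answer.

dezedzezdezedzdezezedzezdezedzdezedzdezezedz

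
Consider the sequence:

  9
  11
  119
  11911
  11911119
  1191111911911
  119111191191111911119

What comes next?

From term 3 onward, concatenate the last term with the second-to-last: 11·9 = 119, 119·11 = 11911, …
So term 8 is 119111191191111911119·1191111911911.

1191111911911119111191191111911911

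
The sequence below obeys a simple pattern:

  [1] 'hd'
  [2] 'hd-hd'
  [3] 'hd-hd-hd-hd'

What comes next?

hd-hd-hd-hd-hd-hd-hd-hd

Every step duplicates the string with '-' between the halves.
One more doubling of hd-hd-hd-hd gives the answer.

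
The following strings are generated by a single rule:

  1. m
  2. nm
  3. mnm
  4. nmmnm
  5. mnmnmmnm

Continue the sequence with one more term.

Each term (from the third on) is the two preceding terms concatenated in order: term 3 = m·nm = mnm.
Continuing: nmmnm · mnmnmmnm gives term 6.

nmmnmmnmnmmnm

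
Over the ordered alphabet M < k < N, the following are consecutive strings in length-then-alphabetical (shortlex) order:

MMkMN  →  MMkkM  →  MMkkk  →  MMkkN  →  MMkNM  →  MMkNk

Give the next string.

Treat MMkNk as a base-3 numeral over the given alphabet and add one, carrying through any trailing N's.

MMkNN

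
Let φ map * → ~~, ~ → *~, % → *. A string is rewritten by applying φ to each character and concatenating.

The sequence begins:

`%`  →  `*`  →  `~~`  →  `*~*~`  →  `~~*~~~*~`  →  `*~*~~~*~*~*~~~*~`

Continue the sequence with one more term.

Applying the rule to each of the 16 symbols of *~*~~~*~*~*~~~*~ gives the pieces ~~ *~ ~~ *~ *~ *~ ~~ *~ ~~ *~ ~~ *~ *~ *~ ~~ *~, which concatenate to the answer.

~~*~~~*~*~*~~~*~~~*~~~*~*~*~~~*~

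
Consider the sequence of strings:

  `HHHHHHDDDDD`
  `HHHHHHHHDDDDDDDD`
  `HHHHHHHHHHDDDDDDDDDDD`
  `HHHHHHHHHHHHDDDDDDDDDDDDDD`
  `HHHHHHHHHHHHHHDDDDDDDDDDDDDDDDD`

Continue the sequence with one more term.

HHHHHHHHHHHHHHHHDDDDDDDDDDDDDDDDDDDD

Each string has the form H^{2n+2} D^{3n-1}, where the shown terms are n = 2, 3, 4, 5, 6.
At n = 7 the blocks have lengths 16, 20.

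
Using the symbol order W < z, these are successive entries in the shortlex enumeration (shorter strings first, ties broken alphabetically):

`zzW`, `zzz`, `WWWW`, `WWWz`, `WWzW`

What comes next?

WWzz

Find the rightmost character of WWzW below z, bump it to the next letter, and reset everything to its right to W.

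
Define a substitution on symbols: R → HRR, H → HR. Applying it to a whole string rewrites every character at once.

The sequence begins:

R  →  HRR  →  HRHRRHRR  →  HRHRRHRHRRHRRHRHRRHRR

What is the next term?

Rewriting the 21 symbols of HRHRRHRHRRHRRHRHRRHRR one by one yields HR HRR HR HRR HRR HR HRR HR HRR HRR HR HRR HRR HR HRR HR HRR HRR HR HRR HRR; concatenated:

HRHRRHRHRRHRRHRHRRHRHRRHRRHRHRRHRRHRHRRHRHRRHRRHRHRRHRR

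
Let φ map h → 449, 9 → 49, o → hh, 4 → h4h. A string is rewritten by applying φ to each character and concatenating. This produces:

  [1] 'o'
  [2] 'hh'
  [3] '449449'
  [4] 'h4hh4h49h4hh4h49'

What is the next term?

Applying the rule to each of the 16 symbols of h4hh4h49h4hh4h49 gives the pieces 449 h4h 449 449 h4h 449 h4h 49 449 h4h 449 449 h4h 449 h4h 49, which concatenate to the answer.

449h4h449449h4h449h4h49449h4h449449h4h449h4h49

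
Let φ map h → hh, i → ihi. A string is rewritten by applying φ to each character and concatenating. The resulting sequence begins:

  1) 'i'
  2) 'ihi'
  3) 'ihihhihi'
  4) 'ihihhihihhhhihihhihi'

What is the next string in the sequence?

Applying the rule to each of the 20 symbols of ihihhihihhhhihihhihi gives the pieces ihi hh ihi hh hh ihi hh ihi hh hh hh hh ihi hh ihi hh hh ihi hh ihi, which concatenate to the answer.

ihihhihihhhhihihhihihhhhhhhhihihhihihhhhihihhihi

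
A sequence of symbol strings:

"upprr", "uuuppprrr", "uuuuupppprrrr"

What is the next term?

Term n consists of 2n-1 u's, followed by n+1 p's, followed by n+1 r's (n = 1, 2, …).
For the next term, n = 4, so the run lengths are 7, 5, 5.

uuuuuuuppppprrrrr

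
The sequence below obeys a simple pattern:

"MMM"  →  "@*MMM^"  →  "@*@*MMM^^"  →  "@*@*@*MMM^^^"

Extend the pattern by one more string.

s(k+1) = @*·s(k)·^, so each term gains @* as a prefix and ^ as a suffix.
Applying this once more to @*@*@*MMM^^^:

@*@*@*@*MMM^^^^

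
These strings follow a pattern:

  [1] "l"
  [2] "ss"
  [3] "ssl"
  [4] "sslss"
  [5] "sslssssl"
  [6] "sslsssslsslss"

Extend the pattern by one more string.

Each term (from the third on) is the previous term followed by the one before it: term 3 = ss·l = ssl.
Continuing: sslsssslsslss · sslssssl gives term 7.

sslsssslsslsssslssssl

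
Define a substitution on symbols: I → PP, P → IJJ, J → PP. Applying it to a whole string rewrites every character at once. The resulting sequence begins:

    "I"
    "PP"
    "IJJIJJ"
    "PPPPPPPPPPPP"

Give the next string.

Apply φ to PPPPPPPPPPPP symbol by symbol: P→IJJ, P→IJJ, P→IJJ, P→IJJ, P→IJJ, P→IJJ, P→IJJ, P→IJJ, P→IJJ, P→IJJ, P→IJJ, P→IJJ; joined: IJJ IJJ IJJ IJJ IJJ IJJ IJJ IJJ IJJ IJJ IJJ IJJ.

IJJIJJIJJIJJIJJIJJIJJIJJIJJIJJIJJIJJ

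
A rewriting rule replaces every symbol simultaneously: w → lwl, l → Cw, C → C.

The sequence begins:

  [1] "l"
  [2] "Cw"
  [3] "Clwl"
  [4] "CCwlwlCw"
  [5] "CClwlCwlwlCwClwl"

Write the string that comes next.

Applying the rule to each of the 16 symbols of CClwlCwlwlCwClwl gives the pieces C C Cw lwl Cw C lwl Cw lwl Cw C lwl C Cw lwl Cw, which concatenate to the answer.

CCCwlwlCwClwlCwlwlCwClwlCCwlwlCw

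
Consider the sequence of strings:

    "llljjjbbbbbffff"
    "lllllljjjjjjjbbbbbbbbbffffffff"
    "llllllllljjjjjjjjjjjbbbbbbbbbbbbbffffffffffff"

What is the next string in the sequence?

Reading off run lengths: l runs 3, 6, 9; j runs 3, 7, 11; b runs 5, 9, 13; f runs 4, 8, 12 — each is linear in n (n = 1, 2, …).
For the next term, n = 4, so the run lengths are 12, 15, 17, 16.

lllllllllllljjjjjjjjjjjjjjjbbbbbbbbbbbbbbbbbffffffffffffffff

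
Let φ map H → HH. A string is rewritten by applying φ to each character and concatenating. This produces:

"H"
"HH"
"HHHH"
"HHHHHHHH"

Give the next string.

Apply φ to HHHHHHHH symbol by symbol: H→HH, H→HH, H→HH, H→HH, H→HH, H→HH, H→HH, H→HH; joined: HH HH HH HH HH HH HH HH.

HHHHHHHHHHHHHHHH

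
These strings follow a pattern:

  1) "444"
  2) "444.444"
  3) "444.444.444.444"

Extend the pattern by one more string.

Every step duplicates the string with '.' between the halves.
Doubling 444.444.444.444 with '.' between the halves:

444.444.444.444.444.444.444.444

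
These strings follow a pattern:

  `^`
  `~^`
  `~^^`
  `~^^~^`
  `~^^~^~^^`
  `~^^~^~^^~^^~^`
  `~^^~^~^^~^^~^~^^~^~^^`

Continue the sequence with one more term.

~^^~^~^^~^^~^~^^~^~^^~^^~^~^^~^^~^

This is a Fibonacci-style word recurrence s(k) = s(k−1)·s(k−2): e.g. ~^·^ = ~^^.
So term 8 is ~^^~^~^^~^^~^~^^~^~^^·~^^~^~^^~^^~^.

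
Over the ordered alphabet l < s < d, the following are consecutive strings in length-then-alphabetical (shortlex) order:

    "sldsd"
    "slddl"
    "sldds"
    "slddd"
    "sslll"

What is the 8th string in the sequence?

sslsl

Advancing 3 positions from sslll through sslll → sslls → sslld reaches term 8.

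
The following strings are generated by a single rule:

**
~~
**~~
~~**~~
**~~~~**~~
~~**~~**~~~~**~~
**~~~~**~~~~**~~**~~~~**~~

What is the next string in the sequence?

This is a Fibonacci-style word recurrence s(k) = s(k−2)·s(k−1): e.g. **·~~ = **~~.
The next term joins ~~**~~**~~~~**~~ and **~~~~**~~~~**~~**~~~~**~~.

~~**~~**~~~~**~~**~~~~**~~~~**~~**~~~~**~~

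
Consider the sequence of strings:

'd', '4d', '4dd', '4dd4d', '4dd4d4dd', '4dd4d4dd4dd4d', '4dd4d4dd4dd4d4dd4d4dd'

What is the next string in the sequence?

Each term (from the third on) is the previous term followed by the one before it: term 3 = 4d·d = 4dd.
So term 8 is 4dd4d4dd4dd4d4dd4d4dd·4dd4d4dd4dd4d.

4dd4d4dd4dd4d4dd4d4dd4dd4d4dd4dd4d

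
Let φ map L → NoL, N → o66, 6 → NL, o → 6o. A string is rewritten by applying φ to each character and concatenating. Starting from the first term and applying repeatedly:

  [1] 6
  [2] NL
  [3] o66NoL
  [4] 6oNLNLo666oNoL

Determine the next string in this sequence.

NL6oo66NoLo66NoL6oNLNLNL6oo666oNoL

Replace each of the 14 characters of 6oNLNLo666oNoL in place — NL 6o o66 NoL o66 NoL 6o NL NL NL 6o o66 6o NoL — and concatenate.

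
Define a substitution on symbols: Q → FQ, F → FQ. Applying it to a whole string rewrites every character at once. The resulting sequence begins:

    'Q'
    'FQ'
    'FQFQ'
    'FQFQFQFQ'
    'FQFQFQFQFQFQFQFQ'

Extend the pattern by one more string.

FQFQFQFQFQFQFQFQFQFQFQFQFQFQFQFQ

φ(FQFQFQFQFQFQFQFQ) expands symbol-by-symbol to FQ FQ FQ FQ FQ FQ FQ FQ FQ FQ FQ FQ FQ FQ FQ FQ; joining the 16 pieces gives the next term.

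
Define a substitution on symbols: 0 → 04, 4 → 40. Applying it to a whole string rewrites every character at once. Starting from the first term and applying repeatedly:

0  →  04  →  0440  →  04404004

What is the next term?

Expanding 04404004: 0→04, 4→40, 4→40, 0→04, 4→40, 0→04, 0→04, 4→40. Concatenated: 04 40 40 04 40 04 04 40.

0440400440040440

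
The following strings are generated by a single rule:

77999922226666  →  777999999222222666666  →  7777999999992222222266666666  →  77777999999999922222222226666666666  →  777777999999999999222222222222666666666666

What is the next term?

Each string has the form 7^{n} 9^{2n} 2^{2n} 6^{2n}, where the shown terms are n = 2, 3, 4, 5, 6.
For the next term, n = 7, so the run lengths are 7, 14, 14, 14.

7777777999999999999992222222222222266666666666666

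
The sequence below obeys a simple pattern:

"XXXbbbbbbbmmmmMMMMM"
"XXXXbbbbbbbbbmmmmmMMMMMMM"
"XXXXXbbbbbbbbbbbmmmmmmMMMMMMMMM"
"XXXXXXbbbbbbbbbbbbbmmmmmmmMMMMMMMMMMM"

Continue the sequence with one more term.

Each string has the form X^{n} b^{2n+1} m^{n+1} M^{2n-1}, where the shown terms are n = 3, 4, 5, 6.
For the next term, n = 7, so the run lengths are 7, 15, 8, 13.

XXXXXXXbbbbbbbbbbbbbbbmmmmmmmmMMMMMMMMMMMMM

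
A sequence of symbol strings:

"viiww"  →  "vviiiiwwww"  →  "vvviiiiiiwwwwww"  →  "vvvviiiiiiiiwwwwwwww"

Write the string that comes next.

vvvvviiiiiiiiiiwwwwwwwwww

Reading off run lengths: v runs 1, 2, 3, 4; i runs 2, 4, 6, 8; w runs 2, 4, 6, 8 — each is linear in n (n = 1, 2, …).
At n = 5 the blocks have lengths 5, 10, 10.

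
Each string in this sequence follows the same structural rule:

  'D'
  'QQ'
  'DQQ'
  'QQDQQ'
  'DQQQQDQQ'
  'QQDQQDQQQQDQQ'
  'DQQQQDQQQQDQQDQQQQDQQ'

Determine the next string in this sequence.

From term 3 onward, concatenate the second-to-last term with the last: D·QQ = DQQ, QQ·DQQ = QQDQQ, …
The next term joins QQDQQDQQQQDQQ and DQQQQDQQQQDQQDQQQQDQQ.

QQDQQDQQQQDQQDQQQQDQQQQDQQDQQQQDQQ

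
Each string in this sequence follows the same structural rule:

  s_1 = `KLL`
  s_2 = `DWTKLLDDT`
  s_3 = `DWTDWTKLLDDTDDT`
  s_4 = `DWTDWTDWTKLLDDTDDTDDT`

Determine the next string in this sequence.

DWTDWTDWTDWTKLLDDTDDTDDTDDT

Every step adds DWT to the front and DDT to the end of the previous string.
One more step from DWTDWTDWTKLLDDTDDTDDT gives the answer.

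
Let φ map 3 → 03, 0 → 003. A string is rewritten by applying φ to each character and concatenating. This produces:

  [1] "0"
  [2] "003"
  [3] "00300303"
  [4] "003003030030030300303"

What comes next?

Rewriting the 21 symbols of 003003030030030300303 one by one yields 003 003 03 003 003 03 003 03 003 003 03 003 003 03 003 03 003 003 03 003 03; concatenated:

0030030300300303003030030030300300303003030030030300303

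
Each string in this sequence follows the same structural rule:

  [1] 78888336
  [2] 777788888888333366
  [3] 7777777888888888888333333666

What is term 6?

7777777777777777888888888888888888888888333333333333666666

Each string has the form 7^{3n-2} 8^{4n} 3^{2n} 6^{n} (n = 1, 2, …).
At n = 6 the blocks have lengths 16, 24, 12, 6.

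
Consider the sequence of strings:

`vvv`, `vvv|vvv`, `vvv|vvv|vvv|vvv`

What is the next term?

s(k+1) = s(k)·|·s(k) — each term doubles the last with '|' between the halves.
Doubling vvv|vvv|vvv|vvv with '|' between the halves:

vvv|vvv|vvv|vvv|vvv|vvv|vvv|vvv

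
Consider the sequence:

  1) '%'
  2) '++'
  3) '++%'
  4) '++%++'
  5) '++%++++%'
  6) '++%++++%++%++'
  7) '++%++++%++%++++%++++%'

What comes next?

++%++++%++%++++%++++%++%++++%++%++

Each term (from the third on) is the previous term followed by the one before it: term 3 = ++·% = ++%.
Continuing: ++%++++%++%++++%++++% · ++%++++%++%++ gives term 8.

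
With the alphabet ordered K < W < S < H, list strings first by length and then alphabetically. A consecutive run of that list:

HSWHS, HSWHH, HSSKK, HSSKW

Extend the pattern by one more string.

HSSKS

Find the rightmost character of HSSKW below H, bump it to the next letter, and reset everything to its right to K.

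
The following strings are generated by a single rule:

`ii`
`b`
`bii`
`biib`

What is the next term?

This is a Fibonacci-style word recurrence s(k) = s(k−1)·s(k−2): e.g. b·ii = bii.
The next term joins biib and bii.

biibbii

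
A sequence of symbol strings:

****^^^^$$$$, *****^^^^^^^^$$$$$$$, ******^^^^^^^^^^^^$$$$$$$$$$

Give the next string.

Each string has the form *^{n+3} ^^{4n} $^{3n+1} (n = 1, 2, …).
For the next term, n = 4, so the run lengths are 7, 16, 13.

*******^^^^^^^^^^^^^^^^$$$$$$$$$$$$$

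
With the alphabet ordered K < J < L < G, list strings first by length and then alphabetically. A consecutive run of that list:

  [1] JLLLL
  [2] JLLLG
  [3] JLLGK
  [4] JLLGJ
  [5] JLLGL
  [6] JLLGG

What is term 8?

Continuing the enumeration 2 steps past JLLGG: JLLGG → JLGKK → (answer).

JLGKJ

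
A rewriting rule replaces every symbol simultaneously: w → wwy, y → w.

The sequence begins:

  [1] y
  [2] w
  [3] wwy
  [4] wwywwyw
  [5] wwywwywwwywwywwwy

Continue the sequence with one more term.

wwywwywwwywwywwwywwywwywwwywwywwwywwywwyw

Replace each of the 17 characters of wwywwywwwywwywwwy in place — wwy wwy w wwy wwy w wwy wwy wwy w wwy wwy w wwy wwy wwy w — and concatenate.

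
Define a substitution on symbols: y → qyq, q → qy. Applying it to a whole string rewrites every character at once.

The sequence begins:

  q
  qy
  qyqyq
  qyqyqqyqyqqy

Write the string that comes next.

Expanding qyqyqqyqyqqy: q→qy, y→qyq, q→qy, y→qyq, q→qy, q→qy, y→qyq, q→qy, y→qyq, q→qy, q→qy, y→qyq. Concatenated: qy qyq qy qyq qy qy qyq qy qyq qy qy qyq.

qyqyqqyqyqqyqyqyqqyqyqqyqyqyq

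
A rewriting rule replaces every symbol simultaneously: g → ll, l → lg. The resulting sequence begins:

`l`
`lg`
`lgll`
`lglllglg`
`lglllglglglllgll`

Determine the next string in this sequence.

Applying the rule to each of the 16 symbols of lglllglglglllgll gives the pieces lg ll lg lg lg ll lg ll lg ll lg lg lg ll lg lg, which concatenate to the answer.

lglllglglglllglllglllglglglllglg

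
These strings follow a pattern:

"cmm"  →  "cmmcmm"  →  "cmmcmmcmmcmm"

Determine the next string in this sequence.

Each string is two copies of the previous one concatenated.
Doubling cmmcmmcmmcmm:

cmmcmmcmmcmmcmmcmmcmmcmm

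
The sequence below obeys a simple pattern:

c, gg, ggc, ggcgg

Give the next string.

ggcggggc

Each term (from the third on) is the previous term followed by the one before it: term 3 = gg·c = ggc.
Continuing: ggcgg · ggc gives term 5.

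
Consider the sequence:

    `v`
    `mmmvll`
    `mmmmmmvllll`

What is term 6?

mmmmmmmmmmmmmmmvllllllllll

Each term wraps the previous one in mmm on the left and ll on the right.
From mmmmmmvllll, 3 further steps: mmmmmmvllll → mmmmmmmmmvllllll → mmmmmmmmmmmmvllllllll → (answer).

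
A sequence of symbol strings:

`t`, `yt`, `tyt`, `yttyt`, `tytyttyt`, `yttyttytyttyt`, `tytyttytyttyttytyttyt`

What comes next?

yttyttytyttyttytyttytyttyttytyttyt

From term 3 onward, concatenate the second-to-last term with the last: t·yt = tyt, yt·tyt = yttyt, …
Continuing: yttyttytyttyt · tytyttytyttyttytyttyt gives term 8.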